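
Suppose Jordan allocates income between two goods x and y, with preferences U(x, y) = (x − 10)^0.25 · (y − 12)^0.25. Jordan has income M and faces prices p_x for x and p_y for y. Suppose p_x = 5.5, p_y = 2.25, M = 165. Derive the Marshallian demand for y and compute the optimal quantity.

y* = 30.4444

This is Cobb-Douglas in (x−10, y−12): tangency gives 0.25·p_y·(y−12) = 0.25·p_x·(x−10).
Substituting into the budget: x* = 10 + 0.5·(M − 10·p_x − 12·p_y)/p_x, and y* = 12 + 0.5·(…)/p_y.
Discretionary income = 165 − 10·5.5 − 12·2.25 = 83; y* = 12 + 0.5·83/2.25 = 30.4444.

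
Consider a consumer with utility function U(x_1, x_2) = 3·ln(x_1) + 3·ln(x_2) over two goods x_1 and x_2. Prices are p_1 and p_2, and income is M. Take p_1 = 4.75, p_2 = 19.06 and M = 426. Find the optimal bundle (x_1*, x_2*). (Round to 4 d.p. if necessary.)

At p_1=4.75, p_2=19.06, M=426: x_1* = 0.5·426/4.75 = 44.8421, x_2* = 11.1752.

x_1* = 44.8421, x_2* = 11.1752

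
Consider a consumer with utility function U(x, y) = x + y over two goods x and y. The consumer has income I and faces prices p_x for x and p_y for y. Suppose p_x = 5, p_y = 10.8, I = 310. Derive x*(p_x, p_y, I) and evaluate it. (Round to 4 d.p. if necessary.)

Perfect substitutes: compare marginal utility per dollar. 1/p_x vs 1/p_y → 0.2 vs 0.0926.
x gives more utility per dollar, so spend all income on x: x* = I/p_x, y* = 0.
Numerically: x* = 62, y* = 0.

x* = 62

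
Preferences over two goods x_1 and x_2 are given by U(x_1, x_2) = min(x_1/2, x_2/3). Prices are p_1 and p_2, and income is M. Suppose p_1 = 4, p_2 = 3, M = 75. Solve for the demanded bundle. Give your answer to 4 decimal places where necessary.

x_1* = 8.8235, x_2* = 13.2353

With perfect complements, no substitution: consume in ratio x_1:x_2 = 2:3.
Budget: p_1·x_1 + p_2·(3/2)·x_1 = M, so (2·p_1 + 3·p_2)·x_1 = 2·M.
Demand: x_1*(p_1,p_2,M) = 2·M/(2·p_1 + 3·p_2), x_2* = 3·M/(2·p_1 + 3·p_2).
Here 2·4 + 3·3 = 17, giving x_1* = 8.8235 and x_2* = 13.2353.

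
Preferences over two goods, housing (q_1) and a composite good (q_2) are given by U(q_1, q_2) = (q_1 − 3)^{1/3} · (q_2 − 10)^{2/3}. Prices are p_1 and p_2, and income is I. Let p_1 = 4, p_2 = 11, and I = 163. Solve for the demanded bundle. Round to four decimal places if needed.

q_1* = 6.4167, q_2* = 12.4848

Let q_1' = q_1−3, q_2' = q_2−10. MRS = (1/2)·q_2'/q_1' = p_1/p_2.
Substituting into the budget: q_1* = 3 + 1/3·(I − 3·p_1 − 10·p_2)/p_1, and q_2* = 10 + 2/3·(…)/p_2.
Discretionary income = 163 − 3·4 − 10·11 = 41; q_1* = 3 + 1/3·41/4 = 6.4167; q_2* = 10 + 2/3·41/11 = 12.4848.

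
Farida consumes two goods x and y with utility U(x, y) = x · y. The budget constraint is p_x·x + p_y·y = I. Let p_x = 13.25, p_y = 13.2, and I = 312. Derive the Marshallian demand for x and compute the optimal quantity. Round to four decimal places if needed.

x* = 11.7736

The MRS is y/x. Set MRS = p_x/p_y.
So p_y·y = p_x·x; combined with the budget, a share 0.5 of income goes to x.
Demand: x*(p_x,p_y,I) = 0.5·I/p_x and y* = 0.5·I/p_y.
At p_x=13.25, p_y=13.2, I=312: x* = 0.5·312/13.25 = 11.7736.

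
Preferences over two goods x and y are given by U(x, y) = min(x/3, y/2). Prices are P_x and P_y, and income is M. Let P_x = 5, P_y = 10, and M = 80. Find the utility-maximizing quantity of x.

x* = 6.8571

With perfect complements, no substitution: consume in ratio x:y = 3:2.
Budget: P_x·x + P_y·(2/3)·x = M, so (3·P_x + 2·P_y)·x = 3·M.
Demand: x*(P_x,P_y,M) = 3·M/(3·P_x + 2·P_y), y* = 2·M/(3·P_x + 2·P_y).
Here 3·5 + 2·10 = 35, giving x* = 6.8571.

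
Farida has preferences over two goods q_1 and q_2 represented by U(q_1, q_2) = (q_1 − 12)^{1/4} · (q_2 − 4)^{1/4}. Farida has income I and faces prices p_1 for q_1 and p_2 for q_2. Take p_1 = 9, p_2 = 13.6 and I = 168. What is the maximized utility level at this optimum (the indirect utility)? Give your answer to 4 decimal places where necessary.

Let q_1' = q_1−12, q_2' = q_2−4. MRS = q_2'/q_1' = p_1/p_2.
Substituting into the budget: q_1* = 12 + 0.5·(I − 12·p_1 − 4·p_2)/p_1, and q_2* = 4 + 0.5·(…)/p_2.
Discretionary income = 168 − 12·9 − 4·13.6 = 5.6; q_1* = 12 + 0.5·5.6/9 = 12.3111; q_2* = 4 + 0.5·5.6/13.6 = 4.2059.
Utility at the optimum: U(12.3111, 4.2059) = 0.5031.

V = 0.5031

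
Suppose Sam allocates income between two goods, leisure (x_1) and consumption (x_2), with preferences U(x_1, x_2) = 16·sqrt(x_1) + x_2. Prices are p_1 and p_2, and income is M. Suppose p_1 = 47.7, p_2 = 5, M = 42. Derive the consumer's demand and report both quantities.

MU_x_1 = 8/√x_1, MU_x_2 = 1. Tangency: 8/√x_1 = p_1/p_2.
Solve: √x_1 = 8·p_2/p_1, so x_1*(p_1,p_2) = (8·p_2/p_1)², and x_2* = (M − p_1·x_1*)/p_2.
Plugging in: x_1* = (8·5/47.7)² = 0.7032, x_2* = 1.6914.

x_1* = 0.7032, x_2* = 1.6914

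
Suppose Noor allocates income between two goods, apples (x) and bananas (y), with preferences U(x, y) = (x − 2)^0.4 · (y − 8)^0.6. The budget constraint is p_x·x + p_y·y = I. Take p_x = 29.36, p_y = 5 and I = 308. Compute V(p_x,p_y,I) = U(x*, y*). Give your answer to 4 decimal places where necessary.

V = 10.5186

Discretionary income = 308 − 2·29.36 − 8·5 = 209.28; x* = 2 + 0.4·209.28/29.36 = 4.8512; y* = 8 + 0.6·209.28/5 = 33.1136.
Utility at the optimum: U(4.8512, 33.1136) = 10.5186.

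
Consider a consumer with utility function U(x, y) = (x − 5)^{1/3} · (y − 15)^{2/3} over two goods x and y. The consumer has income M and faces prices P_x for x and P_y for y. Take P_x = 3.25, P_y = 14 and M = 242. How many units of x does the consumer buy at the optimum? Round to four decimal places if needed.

x* = 6.6154

Let x' = x−5, y' = y−15. MRS = (1/2)·y'/x' = P_x/P_y.
Substituting into the budget: x* = 5 + 1/3·(M − 5·P_x − 15·P_y)/P_x, and y* = 15 + 2/3·(…)/P_y.
Discretionary income = 242 − 5·3.25 − 15·14 = 15.75; x* = 5 + 1/3·15.75/3.25 = 6.6154.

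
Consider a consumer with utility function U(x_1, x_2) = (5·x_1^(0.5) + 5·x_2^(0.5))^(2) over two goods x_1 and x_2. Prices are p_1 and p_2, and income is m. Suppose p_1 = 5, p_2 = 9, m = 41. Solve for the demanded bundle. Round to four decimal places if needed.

Numerically x_2/x_1 = 0.308642, so x_1* = 41/(5 + 9·0.308642) = 5.2714 and x_2* = 0.308642·5.2714 = 1.627.

x_1* = 5.2714, x_2* = 1.627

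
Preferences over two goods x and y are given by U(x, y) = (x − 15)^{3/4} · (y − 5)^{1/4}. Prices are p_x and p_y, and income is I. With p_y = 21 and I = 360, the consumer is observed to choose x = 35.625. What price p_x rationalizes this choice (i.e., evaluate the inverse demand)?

p_x = 6

This is Cobb-Douglas in (x−15, y−5): tangency gives 0.75·p_y·(y−5) = 0.25·p_x·(x−15).
Substituting into the budget: x* = 15 + 0.75·(I − 15·p_x − 5·p_y)/p_x, and y* = 5 + 0.25·(…)/p_y.
Set x* = 35.625 in the demand function and solve for p_x: p_x = 6.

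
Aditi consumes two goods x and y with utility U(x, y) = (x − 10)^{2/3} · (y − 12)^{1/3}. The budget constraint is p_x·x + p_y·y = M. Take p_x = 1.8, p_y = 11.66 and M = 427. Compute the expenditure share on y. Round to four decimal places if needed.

This is Cobb-Douglas in (x−10, y−12): tangency gives 2/3·p_y·(y−12) = 1/3·p_x·(x−10).
After buying the subsistence bundle (10, 12), a share 2/3 of the remaining income goes to x: x* = 10 + 2/3·(M − 10p_x − 12p_y)/p_x.
Discretionary income = 427 − 10·1.8 − 12·11.66 = 269.08; x* = 10 + 2/3·269.08/1.8 = 109.6593; y* = 12 + 1/3·269.08/11.66 = 19.6924.
Expenditure on y: 11.66·19.6924 = 229.6133; share = 0.5377.

share on y = 0.5377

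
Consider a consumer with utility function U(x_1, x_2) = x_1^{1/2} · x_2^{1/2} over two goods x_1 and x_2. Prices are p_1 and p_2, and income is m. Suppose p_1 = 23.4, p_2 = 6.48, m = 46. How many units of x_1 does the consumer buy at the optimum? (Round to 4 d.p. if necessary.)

x_1* = 0.9829

The MRS is x_2/x_1. Set MRS = p_1/p_2.
So 0.5·p_2·x_2 = 0.5·p_1·x_1; combined with the budget, a share 0.5 of income goes to x_1.
Demand: x_1*(p_1,p_2,m) = 0.5·m/p_1 and x_2* = 0.5·m/p_2.
At p_1=23.4, p_2=6.48, m=46: x_1* = 0.5·46/23.4 = 0.9829.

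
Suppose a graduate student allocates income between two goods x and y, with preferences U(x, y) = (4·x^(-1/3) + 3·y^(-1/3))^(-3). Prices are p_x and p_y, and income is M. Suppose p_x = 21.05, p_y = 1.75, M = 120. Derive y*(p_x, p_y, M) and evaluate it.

From the CES first-order condition, (4/3)·(y/x)^(4/3) = p_x/p_y.
Hence y/x = ((3/4)·p_x/p_y)^(1/(4/3)), i.e. raised to the 0.75 power.
With the ratio pinned down, the budget gives x* = M/(p_x + p_y·(y/x)) and y* = (y/x)·x*.
Numerically y/x = 5.205429, so x* = 120/(21.05 + 1.75·5.205429) = 3.9788 and y* = 5.205429·3.9788 = 20.7116.

y* = 20.7116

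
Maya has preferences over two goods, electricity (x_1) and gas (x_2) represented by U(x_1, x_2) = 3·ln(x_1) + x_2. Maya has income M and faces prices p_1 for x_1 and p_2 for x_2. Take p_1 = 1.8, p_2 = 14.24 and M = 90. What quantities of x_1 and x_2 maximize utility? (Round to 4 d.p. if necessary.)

x_1* = 23.7333, x_2* = 3.3202

MU_x_1 = 3/x_1, MU_x_2 = 1. Tangency: 3/x_1 = p_1/p_2.
So x_1*(p_1,p_2) = 3·p_2/p_1, independent of income; and x_2* = (M − 3·p_2)/p_2.
At the given prices: x_1* = 3·14.24/1.8 = 23.7333, and x_2* = 3.3202.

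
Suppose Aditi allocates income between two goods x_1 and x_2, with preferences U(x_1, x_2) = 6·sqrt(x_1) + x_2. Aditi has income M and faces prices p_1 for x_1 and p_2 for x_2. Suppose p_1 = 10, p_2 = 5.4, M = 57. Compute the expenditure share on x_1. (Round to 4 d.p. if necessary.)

share on x_1 = 0.4604

MU_x_1 = 3/√x_1, MU_x_2 = 1. Tangency: 3/√x_1 = p_1/p_2.
Thus x_1* = (3·p_2/p_1)² — independent of M — with the rest of income spent on x_2.
Plugging in: x_1* = (3·5.4/10)² = 2.6244, x_2* = 5.6956.
Expenditure on x_1: 10·2.6244 = 26.244; share = 0.4604.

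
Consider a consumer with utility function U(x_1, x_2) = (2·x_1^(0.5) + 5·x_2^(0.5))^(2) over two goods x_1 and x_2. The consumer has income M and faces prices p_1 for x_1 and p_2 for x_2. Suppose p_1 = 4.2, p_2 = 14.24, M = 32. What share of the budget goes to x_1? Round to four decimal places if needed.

share on x_1 = 0.3517

MU_x_1 ∝ 2·x_1^(-0.5), MU_x_2 ∝ 5·x_2^(-0.5), so MRS = (2/5)·(x_2/x_1)^(0.5) = p_1/p_2.
Solve for the ratio: x_2/x_1 = [(5/2)·p_1/p_2]^(2).
Substitute x_2 = (x_2/x_1)·x_1 into the budget: x_1* = M/(p_1 + p_2·(x_2/x_1)).
Numerically x_2/x_1 = 0.543699, so x_1* = 32/(4.2 + 14.24·0.543699) = 2.6796 and x_2* = 0.543699·2.6796 = 1.4569.
Expenditure on x_1: 4.2·2.6796 = 11.2541; share = 0.3517.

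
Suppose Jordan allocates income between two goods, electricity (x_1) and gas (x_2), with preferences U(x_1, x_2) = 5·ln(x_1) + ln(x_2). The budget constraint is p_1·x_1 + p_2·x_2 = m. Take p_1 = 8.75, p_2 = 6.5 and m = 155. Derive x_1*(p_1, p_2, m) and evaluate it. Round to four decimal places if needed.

x_1* = 14.7619

The MRS is 5·x_2/x_1. Set MRS = p_1/p_2.
So 5·p_2·x_2 = p_1·x_1; combined with the budget, a share 5/6 of income goes to x_1.
Demand: x_1*(p_1,p_2,m) = 5/6·m/p_1 and x_2* = 1/6·m/p_2.
At p_1=8.75, p_2=6.5, m=155: x_1* = 5/6·155/8.75 = 14.7619.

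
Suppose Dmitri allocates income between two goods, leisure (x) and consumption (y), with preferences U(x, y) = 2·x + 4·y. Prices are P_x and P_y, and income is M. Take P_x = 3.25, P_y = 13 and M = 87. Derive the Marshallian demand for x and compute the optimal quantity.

Linear utility — the consumer picks whichever good has higher MU/price: 2/3.25 = 0.6154 vs 4/13 = 0.3077.
x gives more utility per dollar, so spend all income on x: x* = M/P_x, y* = 0.
Numerically: x* = 26.7692, y* = 0.

x* = 26.7692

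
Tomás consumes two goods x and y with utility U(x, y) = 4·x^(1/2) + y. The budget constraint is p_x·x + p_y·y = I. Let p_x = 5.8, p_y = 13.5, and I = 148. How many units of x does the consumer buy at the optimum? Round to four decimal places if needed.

x* = 21.6706

Solve: √x = 2·p_y/p_x, so x*(p_x,p_y) = (2·p_y/p_x)², and y* = (I − p_x·x*)/p_y.
Plugging in: x* = (2·13.5/5.8)² = 21.6706.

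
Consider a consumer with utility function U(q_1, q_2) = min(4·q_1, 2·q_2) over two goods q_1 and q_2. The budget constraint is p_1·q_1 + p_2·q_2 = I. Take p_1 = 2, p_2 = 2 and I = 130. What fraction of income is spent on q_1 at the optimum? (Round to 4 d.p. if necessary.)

share on q_1 = 0.3333

Leontief preferences: the optimum is at the kink where q_1/2 = q_2/4, i.e. q_2 = 2·q_1.
Budget: p_1·q_1 + p_2·2·q_1 = I, so (2·p_1 + 4·p_2)·q_1 = 2·I.
Demand: q_1*(p_1,p_2,I) = 2·I/(2·p_1 + 4·p_2), q_2* = 4·I/(2·p_1 + 4·p_2).
Here 2·2 + 4·2 = 12, giving q_1* = 21.6667 and q_2* = 43.3333.
Expenditure on q_1: 2·21.6667 = 43.3333; share = 0.3333.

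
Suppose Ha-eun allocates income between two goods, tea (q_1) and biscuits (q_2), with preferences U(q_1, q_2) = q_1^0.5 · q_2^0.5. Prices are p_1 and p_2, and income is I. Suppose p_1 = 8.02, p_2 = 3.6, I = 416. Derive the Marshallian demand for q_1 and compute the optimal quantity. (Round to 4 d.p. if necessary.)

q_1* = 25.9352

Tangency: MRS = q_2/q_1 = p_1/p_2.
So 0.5·p_2·q_2 = 0.5·p_1·q_1; combined with the budget, a share 0.5 of income goes to q_1.
Demand: q_1*(p_1,p_2,I) = 0.5·I/p_1 and q_2* = 0.5·I/p_2.
At p_1=8.02, p_2=3.6, I=416: q_1* = 0.5·416/8.02 = 25.9352.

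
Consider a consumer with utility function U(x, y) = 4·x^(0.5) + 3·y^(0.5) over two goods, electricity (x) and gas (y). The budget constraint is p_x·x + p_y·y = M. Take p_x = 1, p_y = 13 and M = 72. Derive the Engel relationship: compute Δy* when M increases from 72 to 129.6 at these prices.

MRS = MU_x/MU_y = (4/3)·(y/x)^(0.5). Set equal to p_x/p_y.
Solve for the ratio: y/x = [(3/4)·p_x/p_y]^(2).
Substitute y = (y/x)·x into the budget: x* = M/(p_x + p_y·(y/x)).
Numerically y/x = 0.003328, so x* = 72/(1 + 13·0.003328) = 69.0138 and y* = 0.003328·69.0138 = 0.2297.
At M' = 129.6: y* = 0.4135. Change: 0.4135 − 0.2297 = 0.1838.

Δy* = 0.1838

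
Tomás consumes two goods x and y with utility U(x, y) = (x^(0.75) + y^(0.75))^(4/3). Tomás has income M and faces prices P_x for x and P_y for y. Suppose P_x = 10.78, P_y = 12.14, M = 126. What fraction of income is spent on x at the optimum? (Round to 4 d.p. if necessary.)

share on x = 0.5882

Substitute y = (y/x)·x into the budget: x* = M/(P_x + P_y·(y/x)).
Numerically y/x = 0.621728, so x* = 126/(10.78 + 12.14·0.621728) = 6.8748 and y* = 0.621728·6.8748 = 4.2743.
Expenditure on x: 10.78·6.8748 = 74.1105; share = 0.5882.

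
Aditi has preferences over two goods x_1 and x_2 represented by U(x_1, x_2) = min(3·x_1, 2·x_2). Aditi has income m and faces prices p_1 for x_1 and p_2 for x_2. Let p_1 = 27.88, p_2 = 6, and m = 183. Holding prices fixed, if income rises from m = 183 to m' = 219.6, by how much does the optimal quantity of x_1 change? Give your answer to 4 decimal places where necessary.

Leontief preferences: the optimum is at the kink where x_1/2 = x_2/3, i.e. x_2 = (3/2)·x_1.
Budget: p_1·x_1 + p_2·(3/2)·x_1 = m, so (2·p_1 + 3·p_2)·x_1 = 2·m.
Demand: x_1*(p_1,p_2,m) = 2·m/(2·p_1 + 3·p_2), x_2* = 3·m/(2·p_1 + 3·p_2).
Here 2·27.88 + 3·6 = 73.76, giving x_1* = 4.962.
At m' = 219.6: x_1* = 5.9544. Change: 5.9544 − 4.962 = 0.9924.

Δx_1* = 0.9924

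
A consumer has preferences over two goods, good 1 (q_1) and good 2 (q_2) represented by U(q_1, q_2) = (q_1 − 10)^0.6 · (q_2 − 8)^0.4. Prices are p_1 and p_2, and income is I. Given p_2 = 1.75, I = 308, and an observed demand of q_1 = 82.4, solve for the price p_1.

p_1 = 2.25

MRS = (3/2)·(q_2−8)/(q_1−10). Tangency with p_1/p_2 gives q_2−8 = (2/3)·(p_1/p_2)·(q_1−10).
After buying the subsistence bundle (10, 8), a share 0.6 of the remaining income goes to q_1: q_1* = 10 + 0.6·(I − 10p_1 − 8p_2)/p_1.
Set q_1* = 82.4 in the demand function and solve for p_1: p_1 = 2.25.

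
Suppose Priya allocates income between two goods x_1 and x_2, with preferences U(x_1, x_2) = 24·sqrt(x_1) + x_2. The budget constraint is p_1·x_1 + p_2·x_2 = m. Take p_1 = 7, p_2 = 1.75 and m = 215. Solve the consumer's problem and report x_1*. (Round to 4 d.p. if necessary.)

x_1* = 9

Utility is quasi-linear in x_2; the FOC for x_1 is 12/√x_1 = p_1/p_2.
Thus x_1* = (12·p_2/p_1)² — independent of m — with the rest of income spent on x_2.
Plugging in: x_1* = (12·1.75/7)² = 9.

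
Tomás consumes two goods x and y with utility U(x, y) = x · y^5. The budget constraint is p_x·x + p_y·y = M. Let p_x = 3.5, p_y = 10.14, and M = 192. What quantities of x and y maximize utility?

x* = 9.1429, y* = 15.7791

Demand: x*(p_x,p_y,M) = 1/6·M/p_x and y* = 5/6·M/p_y.
At p_x=3.5, p_y=10.14, M=192: x* = 1/6·192/3.5 = 9.1429, y* = 15.7791.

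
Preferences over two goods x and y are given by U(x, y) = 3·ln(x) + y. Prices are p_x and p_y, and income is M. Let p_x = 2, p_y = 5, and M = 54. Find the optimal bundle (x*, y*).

Set MRS = p_x/p_y: (3/x)/1 = p_x/p_y.
So x*(p_x,p_y) = 3·p_y/p_x, independent of income; and y* = (M − 3·p_y)/p_y.
At the given prices: x* = 3·5/2 = 7.5, and y* = 7.8.

x* = 7.5, y* = 7.8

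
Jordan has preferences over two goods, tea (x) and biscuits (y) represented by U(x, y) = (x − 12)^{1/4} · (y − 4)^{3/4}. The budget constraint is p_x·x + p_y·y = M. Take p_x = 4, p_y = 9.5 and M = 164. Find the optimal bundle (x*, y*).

x* = 16.875, y* = 10.1579

Let x' = x−12, y' = y−4. MRS = (1/3)·y'/x' = p_x/p_y.
After buying the subsistence bundle (12, 4), a share 0.25 of the remaining income goes to x: x* = 12 + 0.25·(M − 12p_x − 4p_y)/p_x.
Discretionary income = 164 − 12·4 − 4·9.5 = 78; x* = 12 + 0.25·78/4 = 16.875; y* = 4 + 0.75·78/9.5 = 10.1579.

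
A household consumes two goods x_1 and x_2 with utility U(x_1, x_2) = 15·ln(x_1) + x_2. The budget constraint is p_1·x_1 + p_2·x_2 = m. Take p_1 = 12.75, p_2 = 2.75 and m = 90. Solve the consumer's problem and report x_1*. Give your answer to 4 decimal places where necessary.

MU_x_1 = 15/x_1, MU_x_2 = 1. Tangency: 15/x_1 = p_1/p_2.
So x_1*(p_1,p_2) = 15·p_2/p_1, independent of income; and x_2* = (m − 15·p_2)/p_2.
At the given prices: x_1* = 15·2.75/12.75 = 3.2353.

x_1* = 3.2353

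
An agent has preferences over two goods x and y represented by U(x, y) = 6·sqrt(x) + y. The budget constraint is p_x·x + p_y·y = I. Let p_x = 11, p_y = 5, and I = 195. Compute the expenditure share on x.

Utility is quasi-linear in y; the FOC for x is 3/√x = p_x/p_y.
Thus x* = (3·p_y/p_x)² — independent of I — with the rest of income spent on y.
Plugging in: x* = (3·5/11)² = 1.8595, y* = 34.9091.
Expenditure on x: 11·1.8595 = 20.4545; share = 0.1049.

share on x = 0.1049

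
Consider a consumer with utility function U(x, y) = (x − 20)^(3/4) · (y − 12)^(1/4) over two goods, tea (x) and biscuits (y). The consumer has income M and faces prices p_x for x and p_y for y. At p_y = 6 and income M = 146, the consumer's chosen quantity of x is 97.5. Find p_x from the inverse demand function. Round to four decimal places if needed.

Let x' = x−20, y' = y−12. MRS = 3·y'/x' = p_x/p_y.
Substituting into the budget: x* = 20 + 0.75·(M − 20·p_x − 12·p_y)/p_x, and y* = 12 + 0.25·(…)/p_y.
Set x* = 97.5 in the demand function and solve for p_x: p_x = 0.6.

p_x = 0.6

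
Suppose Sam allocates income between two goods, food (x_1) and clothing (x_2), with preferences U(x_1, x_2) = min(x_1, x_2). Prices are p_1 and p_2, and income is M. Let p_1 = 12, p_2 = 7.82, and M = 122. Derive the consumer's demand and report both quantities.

Leontief preferences: the optimum is at the kink where x_1/1 = x_2/1, i.e. x_2 = x_1.
Budget: p_1·x_1 + p_2·x_1 = M, so (p_1 + p_2)·x_1 = M.
Demand: x_1*(p_1,p_2,M) = M/(p_1 + p_2), x_2* = M/(p_1 + p_2).
Here 12 + 7.82 = 19.82, giving x_1* = 6.1554 and x_2* = 6.1554.

x_1* = 6.1554, x_2* = 6.1554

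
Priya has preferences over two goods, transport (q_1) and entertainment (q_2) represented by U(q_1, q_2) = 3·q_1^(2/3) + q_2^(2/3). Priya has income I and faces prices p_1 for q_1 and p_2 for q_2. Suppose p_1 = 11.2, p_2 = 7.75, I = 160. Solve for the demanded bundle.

From the CES first-order condition, 3·(q_2/q_1)^(1/3) = p_1/p_2.
Hence q_2/q_1 = ((1/3)·p_1/p_2)^(1/(1/3)), i.e. raised to the 3 power.
With the ratio pinned down, the budget gives q_1* = I/(p_1 + p_2·(q_2/q_1)) and q_2* = (q_2/q_1)·q_1*.
Numerically q_2/q_1 = 0.111785, so q_1* = 160/(11.2 + 7.75·0.111785) = 13.26 and q_2* = 0.111785·13.26 = 1.4823.

q_1* = 13.26, q_2* = 1.4823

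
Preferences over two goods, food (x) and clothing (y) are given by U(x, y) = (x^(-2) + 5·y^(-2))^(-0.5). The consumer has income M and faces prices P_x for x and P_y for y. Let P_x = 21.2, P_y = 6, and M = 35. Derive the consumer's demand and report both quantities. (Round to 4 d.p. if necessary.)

x* = 0.9504, y* = 2.4753

From the CES first-order condition, (1/5)·(y/x)^(3) = P_x/P_y.
Solve for the ratio: y/x = [5·P_x/P_y]^(1/3).
Substitute y = (y/x)·x into the budget: x* = M/(P_x + P_y·(y/x)).
Numerically y/x = 2.604463, so x* = 35/(21.2 + 6·2.604463) = 0.9504 and y* = 2.604463·0.9504 = 2.4753.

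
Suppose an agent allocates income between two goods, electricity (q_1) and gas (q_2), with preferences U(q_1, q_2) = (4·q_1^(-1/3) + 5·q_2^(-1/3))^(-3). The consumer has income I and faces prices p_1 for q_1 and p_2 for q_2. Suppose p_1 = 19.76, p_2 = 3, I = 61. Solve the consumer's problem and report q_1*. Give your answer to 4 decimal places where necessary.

From the CES first-order condition, (4/5)·(q_2/q_1)^(4/3) = p_1/p_2.
Solve for the ratio: q_2/q_1 = [(5/4)·p_1/p_2]^(0.75).
Substitute q_2 = (q_2/q_1)·q_1 into the budget: q_1* = I/(p_1 + p_2·(q_2/q_1)).
Numerically q_2/q_1 = 4.860509, so q_1* = 61/(19.76 + 3·4.860509) = 1.7763.

q_1* = 1.7763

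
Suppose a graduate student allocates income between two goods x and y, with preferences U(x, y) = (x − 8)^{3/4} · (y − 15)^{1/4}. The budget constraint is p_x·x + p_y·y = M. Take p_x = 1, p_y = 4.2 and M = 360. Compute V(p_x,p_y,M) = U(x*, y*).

This is Cobb-Douglas in (x−8, y−15): tangency gives 0.75·p_y·(y−15) = 0.25·p_x·(x−8).
Substituting into the budget: x* = 8 + 0.75·(M − 8·p_x − 15·p_y)/p_x, and y* = 15 + 0.25·(…)/p_y.
Discretionary income = 360 − 8·1 − 15·4.2 = 289; x* = 8 + 0.75·289/1 = 224.75; y* = 15 + 0.25·289/4.2 = 32.2024.
Utility at the optimum: U(224.75, 32.2024) = 115.0447.

V = 115.0447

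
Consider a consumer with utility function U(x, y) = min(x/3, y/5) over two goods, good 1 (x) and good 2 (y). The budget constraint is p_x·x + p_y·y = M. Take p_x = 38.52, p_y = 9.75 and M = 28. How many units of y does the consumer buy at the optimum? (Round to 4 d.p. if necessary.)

With perfect complements, no substitution: consume in ratio x:y = 3:5.
Budget: p_x·x + p_y·(5/3)·x = M, so (3·p_x + 5·p_y)·x = 3·M.
Demand: x*(p_x,p_y,M) = 3·M/(3·p_x + 5·p_y), y* = 5·M/(3·p_x + 5·p_y).
Here 3·38.52 + 5·9.75 = 164.31, giving y* = 0.852.

y* = 0.852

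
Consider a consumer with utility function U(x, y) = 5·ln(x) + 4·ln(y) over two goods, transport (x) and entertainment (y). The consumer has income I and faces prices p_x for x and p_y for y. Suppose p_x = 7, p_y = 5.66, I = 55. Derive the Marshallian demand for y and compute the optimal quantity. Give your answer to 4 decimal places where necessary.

Tangency: MRS = (5/4)·y/x = p_x/p_y.
Rearranging, p_y·y = (4/5)·p_x·x. Substituting into the budget gives p_x·x·(1 + (4/5)) = I.
Demand: x*(p_x,p_y,I) = 5/9·I/p_x and y* = 4/9·I/p_y.
At p_x=7, p_y=5.66, I=55: y* = 4/9·55/5.66 = 4.3188.

y* = 4.3188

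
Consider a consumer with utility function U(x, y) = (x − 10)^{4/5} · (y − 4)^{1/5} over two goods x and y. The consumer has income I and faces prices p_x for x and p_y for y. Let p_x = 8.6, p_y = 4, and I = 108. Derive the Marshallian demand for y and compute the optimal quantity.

y* = 4.3

Let x' = x−10, y' = y−4. MRS = 4·y'/x' = p_x/p_y.
Substituting into the budget: x* = 10 + 0.8·(I − 10·p_x − 4·p_y)/p_x, and y* = 4 + 0.2·(…)/p_y.
Discretionary income = 108 − 10·8.6 − 4·4 = 6; y* = 4 + 0.2·6/4 = 4.3.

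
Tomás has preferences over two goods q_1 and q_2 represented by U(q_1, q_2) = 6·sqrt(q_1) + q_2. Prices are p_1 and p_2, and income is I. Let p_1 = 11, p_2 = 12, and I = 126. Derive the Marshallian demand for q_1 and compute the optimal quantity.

q_1* = 10.7107

Set MRS = p_1/p_2: 3·q_1^(−1/2) = p_1/p_2.
Thus q_1* = (3·p_2/p_1)² — independent of I — with the rest of income spent on q_2.
Plugging in: q_1* = (3·12/11)² = 10.7107.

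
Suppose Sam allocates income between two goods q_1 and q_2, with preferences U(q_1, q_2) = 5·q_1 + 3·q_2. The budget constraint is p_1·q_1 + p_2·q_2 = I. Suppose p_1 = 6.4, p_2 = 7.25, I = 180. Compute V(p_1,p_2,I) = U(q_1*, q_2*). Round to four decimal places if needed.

V = 140.625

q_1 gives more utility per dollar, so spend all income on q_1: q_1* = I/p_1, q_2* = 0.
Numerically: q_1* = 28.125, q_2* = 0.
Utility at the optimum: U(28.125, 0) = 140.625.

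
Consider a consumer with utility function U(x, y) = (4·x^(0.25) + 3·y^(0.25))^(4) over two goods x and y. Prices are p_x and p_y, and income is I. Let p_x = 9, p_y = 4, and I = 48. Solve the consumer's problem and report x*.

From the CES first-order condition, (4/3)·(y/x)^(0.75) = p_x/p_y.
Solve for the ratio: y/x = [(3/4)·p_x/p_y]^(4/3).
With the ratio pinned down, the budget gives x* = I/(p_x + p_y·(y/x)) and y* = (y/x)·x*.
Numerically y/x = 2.009054, so x* = 48/(9 + 4·2.009054) = 2.8175.

x* = 2.8175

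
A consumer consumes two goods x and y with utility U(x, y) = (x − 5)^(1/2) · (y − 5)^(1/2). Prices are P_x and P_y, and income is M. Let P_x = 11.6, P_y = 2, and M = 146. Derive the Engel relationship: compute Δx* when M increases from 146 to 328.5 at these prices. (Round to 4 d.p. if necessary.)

Δx* = 7.8664

Substituting into the budget: x* = 5 + 0.5·(M − 5·P_x − 5·P_y)/P_x, and y* = 5 + 0.5·(…)/P_y.
Discretionary income = 146 − 5·11.6 − 5·2 = 78; x* = 5 + 0.5·78/11.6 = 8.3621.
At M' = 328.5: x* = 16.2284. Change: 16.2284 − 8.3621 = 7.8664.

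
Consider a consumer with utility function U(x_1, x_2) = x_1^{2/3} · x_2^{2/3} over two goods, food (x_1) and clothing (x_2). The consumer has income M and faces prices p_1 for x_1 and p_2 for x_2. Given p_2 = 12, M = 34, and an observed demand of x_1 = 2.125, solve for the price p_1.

p_1 = 8

The MRS is x_2/x_1. Set MRS = p_1/p_2.
So 2/3·p_2·x_2 = 2/3·p_1·x_1; combined with the budget, a share 0.5 of income goes to x_1.
Demand: x_1*(p_1,p_2,M) = 0.5·M/p_1 and x_2* = 0.5·M/p_2.
Set x_1* = 2.125 in the demand function and solve for p_1: p_1 = 8.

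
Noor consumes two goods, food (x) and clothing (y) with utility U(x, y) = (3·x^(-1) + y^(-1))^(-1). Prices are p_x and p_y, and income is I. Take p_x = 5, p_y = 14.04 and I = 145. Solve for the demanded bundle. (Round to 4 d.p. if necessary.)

x* = 14.7397, y* = 5.0784

Numerically y/x = 0.344541, so x* = 145/(5 + 14.04·0.344541) = 14.7397 and y* = 0.344541·14.7397 = 5.0784.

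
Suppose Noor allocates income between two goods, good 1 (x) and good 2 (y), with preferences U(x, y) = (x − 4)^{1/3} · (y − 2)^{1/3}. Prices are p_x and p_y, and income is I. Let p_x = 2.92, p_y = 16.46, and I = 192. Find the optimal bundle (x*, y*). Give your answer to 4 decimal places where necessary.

x* = 29.2397, y* = 6.4775

This is Cobb-Douglas in (x−4, y−2): tangency gives 1/3·p_y·(y−2) = 1/3·p_x·(x−4).
After buying the subsistence bundle (4, 2), a share 0.5 of the remaining income goes to x: x* = 4 + 0.5·(I − 4p_x − 2p_y)/p_x.
Discretionary income = 192 − 4·2.92 − 2·16.46 = 147.4; x* = 4 + 0.5·147.4/2.92 = 29.2397; y* = 2 + 0.5·147.4/16.46 = 6.4775.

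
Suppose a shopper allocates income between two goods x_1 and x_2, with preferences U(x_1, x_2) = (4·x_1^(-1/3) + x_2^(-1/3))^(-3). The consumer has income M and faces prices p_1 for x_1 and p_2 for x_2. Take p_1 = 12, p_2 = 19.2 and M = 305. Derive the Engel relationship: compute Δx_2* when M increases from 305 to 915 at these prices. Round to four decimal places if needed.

Numerically x_2/x_1 = 0.248522, so x_1* = 305/(12 + 19.2·0.248522) = 18.1855 and x_2* = 0.248522·18.1855 = 4.5195.
At M' = 915: x_2* = 13.5585. Change: 13.5585 − 4.5195 = 9.039.

Δx_2* = 9.039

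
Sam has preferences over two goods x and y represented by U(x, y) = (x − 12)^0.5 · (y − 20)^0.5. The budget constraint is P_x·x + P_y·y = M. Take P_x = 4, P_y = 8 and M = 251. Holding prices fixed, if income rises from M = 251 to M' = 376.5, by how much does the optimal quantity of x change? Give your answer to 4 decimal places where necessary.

Δx* = 15.6875

After buying the subsistence bundle (12, 20), a share 0.5 of the remaining income goes to x: x* = 12 + 0.5·(M − 12P_x − 20P_y)/P_x.
Discretionary income = 251 − 12·4 − 20·8 = 43; x* = 12 + 0.5·43/4 = 17.375.
At M' = 376.5: x* = 33.0625. Change: 33.0625 − 17.375 = 15.6875.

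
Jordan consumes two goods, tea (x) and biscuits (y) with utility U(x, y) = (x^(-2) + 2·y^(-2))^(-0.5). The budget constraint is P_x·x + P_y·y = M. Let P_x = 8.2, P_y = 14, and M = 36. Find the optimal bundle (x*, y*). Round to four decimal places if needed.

x* = 1.5681, y* = 1.653

MRS = MU_x/MU_y = (1/2)·(y/x)^(3). Set equal to P_x/P_y.
Solve for the ratio: y/x = [2·P_x/P_y]^(1/3).
With the ratio pinned down, the budget gives x* = M/(P_x + P_y·(y/x)) and y* = (y/x)·x*.
Numerically y/x = 1.054157, so x* = 36/(8.2 + 14·1.054157) = 1.5681 and y* = 1.054157·1.5681 = 1.653.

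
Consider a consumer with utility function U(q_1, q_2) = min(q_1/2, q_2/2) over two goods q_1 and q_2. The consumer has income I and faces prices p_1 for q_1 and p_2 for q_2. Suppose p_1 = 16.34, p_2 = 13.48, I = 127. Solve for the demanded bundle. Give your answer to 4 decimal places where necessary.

With perfect complements, no substitution: consume in ratio q_1:q_2 = 2:2.
Budget: p_1·q_1 + p_2·q_1 = I, so (2·p_1 + 2·p_2)·q_1 = 2·I.
Demand: q_1*(p_1,p_2,I) = 2·I/(2·p_1 + 2·p_2), q_2* = 2·I/(2·p_1 + 2·p_2).
Here 2·16.34 + 2·13.48 = 59.64, giving q_1* = 4.2589 and q_2* = 4.2589.

q_1* = 4.2589, q_2* = 4.2589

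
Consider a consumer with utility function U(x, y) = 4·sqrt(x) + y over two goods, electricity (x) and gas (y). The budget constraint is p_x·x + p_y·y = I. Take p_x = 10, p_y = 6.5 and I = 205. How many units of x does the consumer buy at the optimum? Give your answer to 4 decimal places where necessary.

Thus x* = (2·p_y/p_x)² — independent of I — with the rest of income spent on y.
Plugging in: x* = (2·6.5/10)² = 1.69.

x* = 1.69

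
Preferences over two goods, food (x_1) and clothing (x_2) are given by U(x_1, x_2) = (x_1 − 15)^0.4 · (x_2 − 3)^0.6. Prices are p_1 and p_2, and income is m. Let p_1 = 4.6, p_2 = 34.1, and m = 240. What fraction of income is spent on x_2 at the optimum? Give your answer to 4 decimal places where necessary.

This is Cobb-Douglas in (x_1−15, x_2−3): tangency gives 0.4·p_2·(x_2−3) = 0.6·p_1·(x_1−15).
After buying the subsistence bundle (15, 3), a share 0.4 of the remaining income goes to x_1: x_1* = 15 + 0.4·(m − 15p_1 − 3p_2)/p_1.
Discretionary income = 240 − 15·4.6 − 3·34.1 = 68.7; x_1* = 15 + 0.4·68.7/4.6 = 20.9739; x_2* = 3 + 0.6·68.7/34.1 = 4.2088.
Expenditure on x_2: 34.1·4.2088 = 143.52; share = 0.598.

share on x_2 = 0.598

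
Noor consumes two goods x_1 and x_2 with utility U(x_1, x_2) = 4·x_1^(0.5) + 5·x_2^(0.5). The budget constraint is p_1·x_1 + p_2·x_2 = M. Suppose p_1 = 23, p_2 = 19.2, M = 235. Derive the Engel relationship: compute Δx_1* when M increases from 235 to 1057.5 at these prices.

Δx_1* = 12.4527

MU_x_1 ∝ 4·x_1^(-0.5), MU_x_2 ∝ 5·x_2^(-0.5), so MRS = (4/5)·(x_2/x_1)^(0.5) = p_1/p_2.
Solve for the ratio: x_2/x_1 = [(5/4)·p_1/p_2]^(2).
With the ratio pinned down, the budget gives x_1* = M/(p_1 + p_2·(x_2/x_1)) and x_2* = (x_2/x_1)·x_1*.
Numerically x_2/x_1 = 2.242194, so x_1* = 235/(23 + 19.2·2.242194) = 3.5579.
At M' = 1057.5: x_1* = 16.0106. Change: 16.0106 − 3.5579 = 12.4527.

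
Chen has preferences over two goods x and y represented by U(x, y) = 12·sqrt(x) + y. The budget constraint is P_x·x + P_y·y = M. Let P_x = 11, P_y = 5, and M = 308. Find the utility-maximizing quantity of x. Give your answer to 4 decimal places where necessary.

x* = 7.438

Set MRS = P_x/P_y: 6·x^(−1/2) = P_x/P_y.
Solve: √x = 6·P_y/P_x, so x*(P_x,P_y) = (6·P_y/P_x)², and y* = (M − P_x·x*)/P_y.
Plugging in: x* = (6·5/11)² = 7.438.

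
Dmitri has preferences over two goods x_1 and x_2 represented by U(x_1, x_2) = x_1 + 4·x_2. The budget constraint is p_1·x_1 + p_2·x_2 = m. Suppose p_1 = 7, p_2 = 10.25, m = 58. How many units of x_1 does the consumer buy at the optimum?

x_2 gives more utility per dollar, so spend all income on x_2: x_2* = m/p_2, x_1* = 0.
Numerically: x_1* = 0, x_2* = 5.6585.

x_1* = 0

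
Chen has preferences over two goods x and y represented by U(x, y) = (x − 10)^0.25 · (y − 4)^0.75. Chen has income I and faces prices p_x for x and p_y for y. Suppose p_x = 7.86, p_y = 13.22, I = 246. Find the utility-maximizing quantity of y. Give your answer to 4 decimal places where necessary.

y* = 10.497

MRS = (1/3)·(y−4)/(x−10). Tangency with p_x/p_y gives y−4 = 3·(p_x/p_y)·(x−10).
After buying the subsistence bundle (10, 4), a share 0.25 of the remaining income goes to x: x* = 10 + 0.25·(I − 10p_x − 4p_y)/p_x.
Discretionary income = 246 − 10·7.86 − 4·13.22 = 114.52; y* = 4 + 0.75·114.52/13.22 = 10.497.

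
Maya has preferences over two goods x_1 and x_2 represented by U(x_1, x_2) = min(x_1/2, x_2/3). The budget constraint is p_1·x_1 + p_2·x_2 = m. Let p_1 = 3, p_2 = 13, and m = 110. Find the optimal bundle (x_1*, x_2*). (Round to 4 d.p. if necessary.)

Leontief preferences: the optimum is at the kink where x_1/2 = x_2/3, i.e. x_2 = (3/2)·x_1.
Budget: p_1·x_1 + p_2·(3/2)·x_1 = m, so (2·p_1 + 3·p_2)·x_1 = 2·m.
Demand: x_1*(p_1,p_2,m) = 2·m/(2·p_1 + 3·p_2), x_2* = 3·m/(2·p_1 + 3·p_2).
Here 2·3 + 3·13 = 45, giving x_1* = 4.8889 and x_2* = 7.3333.

x_1* = 4.8889, x_2* = 7.3333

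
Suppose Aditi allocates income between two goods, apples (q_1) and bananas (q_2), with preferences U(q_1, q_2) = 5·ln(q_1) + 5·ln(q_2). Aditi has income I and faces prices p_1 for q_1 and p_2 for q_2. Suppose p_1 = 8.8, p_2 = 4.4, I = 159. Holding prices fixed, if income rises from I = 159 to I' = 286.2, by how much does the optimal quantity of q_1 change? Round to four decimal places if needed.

The MRS is q_2/q_1. Set MRS = p_1/p_2.
So 5·p_2·q_2 = 5·p_1·q_1; combined with the budget, a share 0.5 of income goes to q_1.
Demand: q_1*(p_1,p_2,I) = 0.5·I/p_1 and q_2* = 0.5·I/p_2.
At p_1=8.8, p_2=4.4, I=159: q_1* = 0.5·159/8.8 = 9.0341.
At I' = 286.2: q_1* = 16.2614. Change: 16.2614 − 9.0341 = 7.2273.

Δq_1* = 7.2273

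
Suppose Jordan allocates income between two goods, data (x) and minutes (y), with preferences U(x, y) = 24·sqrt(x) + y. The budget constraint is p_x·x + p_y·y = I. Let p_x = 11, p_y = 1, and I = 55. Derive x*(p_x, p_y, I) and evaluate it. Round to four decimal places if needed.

x* = 1.1901

Utility is quasi-linear in y; the FOC for x is 12/√x = p_x/p_y.
Thus x* = (12·p_y/p_x)² — independent of I — with the rest of income spent on y.
Plugging in: x* = (12·1/11)² = 1.1901.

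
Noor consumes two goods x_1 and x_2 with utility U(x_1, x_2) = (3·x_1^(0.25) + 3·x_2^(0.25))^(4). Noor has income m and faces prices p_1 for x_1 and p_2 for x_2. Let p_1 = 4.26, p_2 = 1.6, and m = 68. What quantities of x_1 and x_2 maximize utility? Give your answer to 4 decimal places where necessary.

x_1* = 6.69, x_2* = 24.6878

With the ratio pinned down, the budget gives x_1* = m/(p_1 + p_2·(x_2/x_1)) and x_2* = (x_2/x_1)·x_1*.
Numerically x_2/x_1 = 3.690225, so x_1* = 68/(4.26 + 1.6·3.690225) = 6.69 and x_2* = 3.690225·6.69 = 24.6878.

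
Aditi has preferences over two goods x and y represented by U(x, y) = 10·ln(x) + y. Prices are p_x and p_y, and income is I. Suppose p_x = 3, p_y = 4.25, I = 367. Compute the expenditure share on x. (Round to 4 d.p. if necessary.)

Set MRS = p_x/p_y: (10/x)/1 = p_x/p_y.
So x*(p_x,p_y) = 10·p_y/p_x, independent of income; and y* = (I − 10·p_y)/p_y.
At the given prices: x* = 10·4.25/3 = 14.1667, and y* = 76.3529.
Expenditure on x: 3·14.1667 = 42.5; share = 0.1158.

share on x = 0.1158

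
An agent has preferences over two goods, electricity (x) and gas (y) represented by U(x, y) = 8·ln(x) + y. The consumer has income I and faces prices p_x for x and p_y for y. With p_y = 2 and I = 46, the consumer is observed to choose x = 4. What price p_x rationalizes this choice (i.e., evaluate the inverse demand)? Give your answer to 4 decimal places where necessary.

MU_x = 8/x, MU_y = 1. Tangency: 8/x = p_x/p_y.
So x*(p_x,p_y) = 8·p_y/p_x, independent of income; and y* = (I − 8·p_y)/p_y.
Set x* = 4 in the demand function and solve for p_x: p_x = 4.

p_x = 4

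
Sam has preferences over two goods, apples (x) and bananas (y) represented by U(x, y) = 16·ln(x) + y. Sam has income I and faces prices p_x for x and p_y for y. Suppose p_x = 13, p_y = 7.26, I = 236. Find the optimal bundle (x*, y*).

MU_x = 16/x, MU_y = 1. Tangency: 16/x = p_x/p_y.
So x*(p_x,p_y) = 16·p_y/p_x, independent of income; and y* = (I − 16·p_y)/p_y.
At the given prices: x* = 16·7.26/13 = 8.9354, and y* = 16.5069.

x* = 8.9354, y* = 16.5069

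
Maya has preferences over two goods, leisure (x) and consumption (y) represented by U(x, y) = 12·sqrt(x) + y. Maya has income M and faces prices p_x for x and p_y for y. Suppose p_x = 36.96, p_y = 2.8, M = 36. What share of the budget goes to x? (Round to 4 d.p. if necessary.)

MU_x = 6/√x, MU_y = 1. Tangency: 6/√x = p_x/p_y.
Solve: √x = 6·p_y/p_x, so x*(p_x,p_y) = (6·p_y/p_x)², and y* = (M − p_x·x*)/p_y.
Plugging in: x* = (6·2.8/36.96)² = 0.2066, y* = 10.1299.
Expenditure on x: 36.96·0.2066 = 7.6364; share = 0.2121.

share on x = 0.2121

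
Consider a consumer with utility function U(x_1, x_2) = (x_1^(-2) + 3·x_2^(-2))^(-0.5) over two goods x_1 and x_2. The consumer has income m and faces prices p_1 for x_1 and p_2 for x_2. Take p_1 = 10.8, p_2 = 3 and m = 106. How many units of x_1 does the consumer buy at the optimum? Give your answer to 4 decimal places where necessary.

With the ratio pinned down, the budget gives x_1* = m/(p_1 + p_2·(x_2/x_1)) and x_2* = (x_2/x_1)·x_1*.
Numerically x_2/x_1 = 2.210419, so x_1* = 106/(10.8 + 3·2.210419) = 6.081.

x_1* = 6.081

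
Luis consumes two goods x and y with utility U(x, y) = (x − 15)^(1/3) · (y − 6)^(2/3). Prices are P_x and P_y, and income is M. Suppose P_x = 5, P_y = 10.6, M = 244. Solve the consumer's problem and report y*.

y* = 12.6289

After buying the subsistence bundle (15, 6), a share 1/3 of the remaining income goes to x: x* = 15 + 1/3·(M − 15P_x − 6P_y)/P_x.
Discretionary income = 244 − 15·5 − 6·10.6 = 105.4; y* = 6 + 2/3·105.4/10.6 = 12.6289.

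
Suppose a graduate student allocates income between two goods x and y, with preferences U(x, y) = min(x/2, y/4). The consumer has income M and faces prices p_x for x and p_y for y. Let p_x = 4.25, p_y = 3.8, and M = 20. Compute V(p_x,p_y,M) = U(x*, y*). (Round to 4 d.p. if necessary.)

V = 0.8439

Here 2·4.25 + 4·3.8 = 23.7, giving x* = 1.6878 and y* = 3.3755.
Utility at the optimum: U(1.6878, 3.3755) = 0.8439.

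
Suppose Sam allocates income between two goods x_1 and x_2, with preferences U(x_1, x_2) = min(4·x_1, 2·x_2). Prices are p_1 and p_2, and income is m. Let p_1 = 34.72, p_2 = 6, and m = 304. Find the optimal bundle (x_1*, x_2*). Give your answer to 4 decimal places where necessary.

x_1* = 6.5068, x_2* = 13.0137

Leontief preferences: the optimum is at the kink where x_1/2 = x_2/4, i.e. x_2 = 2·x_1.
Budget: p_1·x_1 + p_2·2·x_1 = m, so (2·p_1 + 4·p_2)·x_1 = 2·m.
Demand: x_1*(p_1,p_2,m) = 2·m/(2·p_1 + 4·p_2), x_2* = 4·m/(2·p_1 + 4·p_2).
Here 2·34.72 + 4·6 = 93.44, giving x_1* = 6.5068 and x_2* = 13.0137.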